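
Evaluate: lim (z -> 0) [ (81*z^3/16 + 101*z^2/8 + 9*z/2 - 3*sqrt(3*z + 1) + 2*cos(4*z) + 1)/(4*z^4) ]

11837/1536

Substitution gives 0/0; apply L'Hôpital's rule 4 times.
After differentiating numerator and denominator 4 times the quotient is (512*cos(4*z) + 3645/(16*(3*z + 1)^(7/2)))/(96); at z = 0 this is 11837/1536.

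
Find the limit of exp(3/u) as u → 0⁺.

As u → 0⁺, 3/(u) → +∞, so e^(3/(u)) → ∞.

∞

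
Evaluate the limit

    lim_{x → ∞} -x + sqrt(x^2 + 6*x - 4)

3

An ∞ − ∞ form. Rationalising with the conjugate, the difference becomes (6x - 4) / (√(x^2 + 6*x - 4) + x).
For large x the denominator behaves like 2·x, so the quotient tends to 6/2 = 3.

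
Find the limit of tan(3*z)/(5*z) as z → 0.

3/5

Substitution gives 0/0.
Since tan(u)/u → 1 as u → 0, tan(3z)/(3z) → 1 and the limit is 3/5.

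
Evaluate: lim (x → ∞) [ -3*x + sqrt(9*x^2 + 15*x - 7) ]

An ∞ − ∞ form. Rationalising with the conjugate, the difference becomes (15x - 7) / (√(9*x^2 + 15*x - 7) + 3x).
For large x the denominator behaves like 2·3x, so the quotient tends to 15/6 = 5/2.

5/2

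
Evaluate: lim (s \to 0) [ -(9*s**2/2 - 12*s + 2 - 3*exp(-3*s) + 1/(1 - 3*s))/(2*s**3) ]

-81/4

Substitution gives 0/0; apply L'Hôpital's rule 3 times.
After differentiating numerator and denominator 3 times the quotient is (81*e^(-3*s) + 162/(3*s - 1)^4)/(-12); at s = 0 this is -81/4.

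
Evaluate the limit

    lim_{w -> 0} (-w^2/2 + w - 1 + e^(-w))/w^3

Direct substitution gives 0/0.
Apply L'Hôpital: lim (-w + 1 - e^(-w))/(3*w^2), still 0/0.
Apply L'Hôpital: lim (-1 + e^(-w))/(6*w), still 0/0.
After 3 applications of L'Hôpital's rule the quotient is (-e^(-w))/(6); substituting w = 0 gives -1/6.

-1/6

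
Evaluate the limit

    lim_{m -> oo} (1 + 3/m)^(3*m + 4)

The base → 1 and the exponent → ∞: a 1^∞ form.
Take logarithms: (3m + 4)·ln(1 + 3/m). Since ln(1+u) ~ u for small u, this behaves like (3m)·(3/m) → 9.
So the limit is e^(9).

e^(9)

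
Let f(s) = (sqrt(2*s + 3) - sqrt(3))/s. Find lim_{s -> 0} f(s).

Substitution gives 0/0. Multiply numerator and denominator by the conjugate √(3 + 2s) + √3.
The numerator becomes (3 + 2s) − 3 = 2s, so the expression simplifies to 2/(√(3 + 2s) + √3).
Letting s → 0 gives 2/(2√3) = √(3)/3.

√(3)/3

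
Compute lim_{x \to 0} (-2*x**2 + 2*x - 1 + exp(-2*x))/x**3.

Direct substitution gives 0/0.
Apply L'Hôpital: lim (-4*x + 2 - 2*e^(-2*x))/(3*x^2), still 0/0.
Apply L'Hôpital: lim (-4 + 4*e^(-2*x))/(6*x), still 0/0.
After 3 applications of L'Hôpital's rule the quotient is (-8*e^(-2*x))/(6); substituting x = 0 gives -4/3.

-4/3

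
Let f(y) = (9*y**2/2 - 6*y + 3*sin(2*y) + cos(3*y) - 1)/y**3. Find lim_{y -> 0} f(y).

Substitution gives 0/0 (the numerator vanishes to order 3).
Expand each term to order y^3: the coefficient of y^3 in cos(3y) is 0 and in 3·sin(2y) is -4.
Lower-order terms cancel with the polynomial part, so the numerator is (-4)·y^3 + o(y^3), and the limit is (-4)/(1) = -4.

-4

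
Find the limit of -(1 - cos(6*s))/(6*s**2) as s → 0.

Substitution gives 0/0.
Use (1 − cos u)/u² → 1/2 with u = 6s: the limit is 6²/(2·(-6)) = -3.

-3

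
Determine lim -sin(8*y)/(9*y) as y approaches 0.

Substitution gives 0/0.
Write it as (8/(-9))·sin(8y)/(8y); since sin(u)/u → 1, the limit is -8/9.

-8/9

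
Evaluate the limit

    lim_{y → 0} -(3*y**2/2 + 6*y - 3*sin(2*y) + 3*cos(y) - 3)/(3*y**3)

-4/3

Substitution gives 0/0 (the numerator vanishes to order 3).
Expand each term to order y^3: the coefficient of y^3 in 3·cos(y) is 0 and in -3·sin(2y) is 4.
Lower-order terms cancel with the polynomial part, so the numerator is (4)·y^3 + o(y^3), and the limit is (4)/(-3) = -4/3.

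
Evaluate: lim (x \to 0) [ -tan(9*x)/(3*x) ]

Substitution gives 0/0.
Since tan(u)/u → 1 as u → 0, tan(9x)/(9x) → 1 and the limit is 9/(-3) = -3.

-3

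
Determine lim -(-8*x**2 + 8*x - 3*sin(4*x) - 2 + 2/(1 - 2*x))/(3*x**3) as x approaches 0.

Substitution gives 0/0 (the numerator vanishes to order 3).
Expand each term to order x^3: the coefficient of x^3 in 2·1/(1 - 2x) is 16 and in -3·sin(4x) is 32.
Lower-order terms cancel with the polynomial part, so the numerator is (48)·x^3 + o(x^3), and the limit is (48)/(-3) = -16.

-16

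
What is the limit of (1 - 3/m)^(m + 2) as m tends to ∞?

e^(-3)

Let L be the limit and take ln: ln L = lim (m + 2)·ln(1 - 3/m) = lim (m + 2)·(-3/m + O(1/m²)) = -3.
Hence L = e^(-3).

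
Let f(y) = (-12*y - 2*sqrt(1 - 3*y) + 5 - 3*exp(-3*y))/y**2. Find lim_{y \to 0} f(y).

-45/4

Substitution gives 0/0 (the numerator vanishes to order 2).
Expand each term to order y^2: the coefficient of y^2 in -2·√(1 - 3y) is 9/4 and in -3·e^(-3y) is -27/2.
Lower-order terms cancel with the polynomial part, so the numerator is (-45/4)·y^2 + o(y^2), and the limit is (-45/4)/(1) = -45/4.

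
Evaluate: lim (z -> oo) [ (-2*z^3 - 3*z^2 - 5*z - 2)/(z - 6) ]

The numerator has higher degree (3 > 1); the quotient behaves like (-2/(1))·z^2 for large |z|.
As z → +∞ this diverges to -∞.

-∞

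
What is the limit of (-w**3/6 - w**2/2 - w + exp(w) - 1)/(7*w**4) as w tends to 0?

1/168

Direct substitution gives 0/0.
Apply L'Hôpital: lim (-w^2/2 - w + e^(w) - 1)/(28*w^3), still 0/0.
Apply L'Hôpital: lim (-w + e^(w) - 1)/(84*w^2), still 0/0.
Apply L'Hôpital: lim (e^(w) - 1)/(168*w), still 0/0.
After 4 applications of L'Hôpital's rule the quotient is (e^(w))/(168); substituting w = 0 gives 1/168.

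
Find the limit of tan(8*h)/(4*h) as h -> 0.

Substitution gives 0/0.
Since tan(u)/u → 1 as u → 0, tan(8h)/(8h) → 1 and the limit is 8/4 = 2.

2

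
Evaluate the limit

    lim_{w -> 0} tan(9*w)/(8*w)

Substitution gives 0/0.
Since tan(u)/u → 1 as u → 0, tan(9w)/(9w) → 1 and the limit is 9/8.

9/8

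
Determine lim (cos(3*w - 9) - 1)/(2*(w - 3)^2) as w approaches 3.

Direct substitution gives 0/0.
Apply L'Hôpital: lim (-3*sin(3*w - 9))/(4*w - 12), still 0/0.
After 2 applications of L'Hôpital's rule the quotient is (-9*cos(3*w - 9))/(4); substituting w = 3 gives -9/4.

-9/4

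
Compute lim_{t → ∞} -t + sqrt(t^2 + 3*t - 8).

3/2

An ∞ − ∞ form. Rationalising with the conjugate, the difference becomes (3t - 8) / (√(t^2 + 3*t - 8) + t).
For large t the denominator behaves like 2·t, so the quotient tends to 3/2 = 3/2.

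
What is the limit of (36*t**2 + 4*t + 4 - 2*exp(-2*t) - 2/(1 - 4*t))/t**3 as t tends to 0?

-376/3

Substitution gives 0/0 (the numerator vanishes to order 3).
Expand each term to order t^3: the coefficient of t^3 in -2·1/(1 - 4t) is -128 and in -2·e^(-2t) is 8/3.
Lower-order terms cancel with the polynomial part, so the numerator is (-376/3)·t^3 + o(t^3), and the limit is (-376/3)/(1) = -376/3.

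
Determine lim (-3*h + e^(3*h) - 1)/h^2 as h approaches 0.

9/2

Direct substitution gives 0/0.
Apply L'Hôpital: lim (3*e^(3*h) - 3)/(2*h), still 0/0.
After 2 applications of L'Hôpital's rule the quotient is (9*e^(3*h))/(2); substituting h = 0 gives 9/2.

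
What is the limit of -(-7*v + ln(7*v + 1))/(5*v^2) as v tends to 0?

Direct substitution gives 0/0.
Apply L'Hôpital: lim (-7 + 7/(7*v + 1))/(-10*v), still 0/0.
After 2 applications of L'Hôpital's rule the quotient is (-49/(7*v + 1)^2)/(-10); substituting v = 0 gives 49/10.

49/10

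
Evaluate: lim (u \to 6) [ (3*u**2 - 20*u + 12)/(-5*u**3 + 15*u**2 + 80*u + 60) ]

-2/35

Since u = 6 makes numerator and denominator zero, (u - 6) divides both.
Cancelling it gives (3*u - 2)/(-5*u^2 - 15*u - 10); now plug in u = 6 to get -2/35.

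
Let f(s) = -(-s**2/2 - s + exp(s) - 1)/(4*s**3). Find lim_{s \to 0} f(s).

-1/24

Direct substitution gives 0/0.
Apply L'Hôpital: lim (-s + e^(s) - 1)/(-12*s^2), still 0/0.
Apply L'Hôpital: lim (e^(s) - 1)/(-24*s), still 0/0.
After 3 applications of L'Hôpital's rule the quotient is (e^(s))/(-24); substituting s = 0 gives -1/24.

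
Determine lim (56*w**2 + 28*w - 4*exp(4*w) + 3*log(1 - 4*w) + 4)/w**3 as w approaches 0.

-320/3

Substitution gives 0/0; apply L'Hôpital's rule 3 times.
After differentiating numerator and denominator 3 times the quotient is (-256*e^(4*w) + 384/(4*w - 1)^3)/(6); at w = 0 this is -320/3.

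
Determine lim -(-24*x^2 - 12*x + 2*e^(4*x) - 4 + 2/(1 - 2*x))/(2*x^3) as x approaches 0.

Substitution gives 0/0; apply L'Hôpital's rule 3 times.
After differentiating numerator and denominator 3 times the quotient is (128*e^(4*x) + 96/(2*x - 1)^4)/(-12); at x = 0 this is -56/3.

-56/3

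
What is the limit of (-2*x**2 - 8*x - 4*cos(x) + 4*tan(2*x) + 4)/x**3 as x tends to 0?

Substitution gives 0/0 (the numerator vanishes to order 3).
Expand each term to order x^3: the coefficient of x^3 in 4·tan(2x) is 32/3 and in -4·cos(x) is 0.
Lower-order terms cancel with the polynomial part, so the numerator is (32/3)·x^3 + o(x^3), and the limit is (32/3)/(1) = 32/3.

32/3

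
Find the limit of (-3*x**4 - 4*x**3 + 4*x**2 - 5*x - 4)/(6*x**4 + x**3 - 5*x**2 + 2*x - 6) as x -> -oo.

-1/2

Numerator and denominator both have degree 4.
Dividing every term by x^4, all lower-order terms vanish and the limit is the ratio of leading coefficients, -3/(6) = -1/2.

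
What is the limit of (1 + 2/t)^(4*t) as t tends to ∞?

Write it as [(1 + 2/t)^t]^(4) · (1 + 2/t)^(0). The bracketed term tends to e^(2) and the second factor to 1, so the limit is e^(8).

e^(8)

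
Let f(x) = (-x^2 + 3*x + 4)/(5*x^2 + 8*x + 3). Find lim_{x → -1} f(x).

-5/2

Direct substitution gives 0/0, so factor. Both numerator and denominator have (x + 1) as a factor.
After cancelling, the expression reduces to (4 - x)/(5*x + 3).
Substituting x = -1 gives -5/2.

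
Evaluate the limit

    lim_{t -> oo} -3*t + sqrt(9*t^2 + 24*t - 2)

4

This has the form ∞ − ∞. Multiply and divide by the conjugate √(9*t^2 + 24*t - 2) + 3t.
That gives (24t - 2) / (√(9*t^2 + 24*t - 2) + 3t).
Divide numerator and denominator by t: the limit is 24/(2·3) = 4.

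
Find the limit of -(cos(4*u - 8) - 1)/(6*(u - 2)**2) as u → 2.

4/3

Direct substitution gives 0/0.
Apply L'Hôpital: lim (-4*sin(4*u - 8))/(24 - 12*u), still 0/0.
After 2 applications of L'Hôpital's rule the quotient is (-16*cos(4*u - 8))/(-12); substituting u = 2 gives 4/3.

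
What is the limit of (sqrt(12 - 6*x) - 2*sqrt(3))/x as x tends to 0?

-√(3)/2

A 0/0 form; rationalise with √(12 - 6x) + √12. This collapses the numerator to -6x, leaving -6/(√(12 - 6x) + √12) → -6/(2√12) = -√(3)/2.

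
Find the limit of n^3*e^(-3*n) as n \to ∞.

0

Write as n^3/e^{3n}, an ∞/∞ form.
Exponential growth dominates any polynomial, so repeated L'Hôpital (or the standard result) gives 0.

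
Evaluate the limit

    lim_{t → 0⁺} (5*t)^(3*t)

1

Base → 0⁺ and exponent → 0⁺: a 0^0 form.
Take logs: 3t·ln(5t). This is 0·(−∞); rewriting as ln(5t)/(1/(3t)) and applying L'Hôpital gives 0.
Hence the limit is e^0 = 1.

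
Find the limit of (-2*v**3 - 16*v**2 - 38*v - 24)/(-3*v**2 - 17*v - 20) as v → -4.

Direct substitution gives 0/0, so factor. Both numerator and denominator have (v + 4) as a factor.
After cancelling, the expression reduces to (-2*v^2 - 8*v - 6)/(-3*v - 5).
Substituting v = -4 gives -6/7.

-6/7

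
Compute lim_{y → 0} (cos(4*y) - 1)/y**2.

Direct substitution gives 0/0.
Apply L'Hôpital: lim (-4*sin(4*y))/(2*y), still 0/0.
After 2 applications of L'Hôpital's rule the quotient is (-16*cos(4*y))/(2); substituting y = 0 gives -8.

-8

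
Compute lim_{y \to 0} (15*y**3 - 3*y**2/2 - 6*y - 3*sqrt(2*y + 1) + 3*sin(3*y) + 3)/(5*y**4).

3/8

Substitution gives 0/0 (the numerator vanishes to order 4).
Expand each term to order y^4: the coefficient of y^4 in -3·√(1 + 2y) is 15/8 and in 3·sin(3y) is 0.
Lower-order terms cancel with the polynomial part, so the numerator is (15/8)·y^4 + o(y^4), and the limit is (15/8)/(5) = 3/8.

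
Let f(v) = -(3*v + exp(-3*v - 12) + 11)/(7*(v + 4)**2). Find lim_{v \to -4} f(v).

-9/14

Direct substitution gives 0/0.
Apply L'Hôpital: lim (3 - 3*e^(-3*v - 12))/(-14*v - 56), still 0/0.
After 2 applications of L'Hôpital's rule the quotient is (9*e^(-3*v - 12))/(-14); substituting v = -4 gives -9/14.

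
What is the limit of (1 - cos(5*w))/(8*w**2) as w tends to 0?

25/16

Substitution gives 0/0.
Use (1 − cos u)/u² → 1/2 with u = 5w: the limit is 5²/(2·8) = 25/16.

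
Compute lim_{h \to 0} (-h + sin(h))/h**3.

Direct substitution gives 0/0.
Apply L'Hôpital: lim (cos(h) - 1)/(3*h^2), still 0/0.
Apply L'Hôpital: lim (-sin(h))/(6*h), still 0/0.
After 3 applications of L'Hôpital's rule the quotient is (-cos(h))/(6); substituting h = 0 gives -1/6.

-1/6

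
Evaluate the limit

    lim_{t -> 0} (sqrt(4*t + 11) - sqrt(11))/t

A 0/0 form; rationalise with √(11 + 4t) + √11. This collapses the numerator to 4t, leaving 4/(√(11 + 4t) + √11) → 4/(2√11) = 2*√(11)/11.

2*√(11)/11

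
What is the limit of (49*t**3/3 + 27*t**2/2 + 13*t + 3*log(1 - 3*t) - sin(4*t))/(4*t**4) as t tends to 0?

-243/16

Substitution gives 0/0 (the numerator vanishes to order 4).
Expand each term to order t^4: the coefficient of t^4 in 3·ln(1 - 3t) is -243/4 and in −sin(4t) is 0.
Lower-order terms cancel with the polynomial part, so the numerator is (-243/4)·t^4 + o(t^4), and the limit is (-243/4)/(4) = -243/16.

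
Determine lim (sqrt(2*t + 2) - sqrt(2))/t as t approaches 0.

√(2)/2

Substitution gives 0/0. Multiply numerator and denominator by the conjugate √(2 + 2t) + √2.
The numerator becomes (2 + 2t) − 2 = 2t, so the expression simplifies to 2/(√(2 + 2t) + √2).
Letting t → 0 gives 2/(2√2) = √(2)/2.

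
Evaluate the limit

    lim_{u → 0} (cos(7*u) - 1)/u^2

Direct substitution gives 0/0.
Apply L'Hôpital: lim (-7*sin(7*u))/(2*u), still 0/0.
After 2 applications of L'Hôpital's rule the quotient is (-49*cos(7*u))/(2); substituting u = 0 gives -49/2.

-49/2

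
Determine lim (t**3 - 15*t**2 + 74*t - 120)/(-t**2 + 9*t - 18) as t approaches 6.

-2/3

At t = 6 both the top and bottom vanish — a removable singularity. Factoring out (t - 6) from each leaves (t^2 - 9*t + 20)/(3 - t), which at t = 6 equals -2/3.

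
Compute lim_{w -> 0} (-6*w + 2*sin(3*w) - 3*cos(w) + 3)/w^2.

Substitution gives 0/0; apply L'Hôpital's rule 2 times.
After differentiating numerator and denominator 2 times the quotient is (-18*sin(3*w) + 3*cos(w))/(2); at w = 0 this is 3/2.

3/2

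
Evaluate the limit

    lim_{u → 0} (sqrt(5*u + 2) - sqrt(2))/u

5*√(2)/4

A 0/0 form; rationalise with √(2 + 5u) + √2. This collapses the numerator to 5u, leaving 5/(√(2 + 5u) + √2) → 5/(2√2) = 5*√(2)/4.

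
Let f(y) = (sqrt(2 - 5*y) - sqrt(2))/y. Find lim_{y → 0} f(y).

A 0/0 form; rationalise with √(2 - 5y) + √2. This collapses the numerator to -5y, leaving -5/(√(2 - 5y) + √2) → -5/(2√2) = -5*√(2)/4.

-5*√(2)/4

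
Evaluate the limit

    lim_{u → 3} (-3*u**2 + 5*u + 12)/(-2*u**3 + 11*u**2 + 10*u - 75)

At u = 3 both the top and bottom vanish — a removable singularity. Factoring out (u - 3) from each leaves (-3*u - 4)/(-2*u^2 + 5*u + 25), which at u = 3 equals -13/22.

-13/22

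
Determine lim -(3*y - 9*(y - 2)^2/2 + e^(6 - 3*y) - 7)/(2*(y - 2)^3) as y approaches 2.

9/4

Direct substitution gives 0/0.
Apply L'Hôpital: lim (-9*y - 3*e^(6 - 3*y) + 21)/(-6*(y - 2)^2), still 0/0.
Apply L'Hôpital: lim (9*e^(6 - 3*y) - 9)/(24 - 12*y), still 0/0.
After 3 applications of L'Hôpital's rule the quotient is (-27*e^(6 - 3*y))/(-12); substituting y = 2 gives 9/4.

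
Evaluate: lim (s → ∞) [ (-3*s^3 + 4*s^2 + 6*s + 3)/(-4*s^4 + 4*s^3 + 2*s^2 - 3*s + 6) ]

The denominator has degree 4 and the numerator degree 3. Dividing numerator and denominator by s^4 sends every term to 0 except the leading denominator term, so the limit is 0.

0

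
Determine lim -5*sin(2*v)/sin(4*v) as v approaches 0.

Substitution gives 0/0.
Divide numerator and denominator by v: sin(2v)/v → 2 and sin(4v)/v → 4, so the limit is -5·2/4 = -5/2.

-5/2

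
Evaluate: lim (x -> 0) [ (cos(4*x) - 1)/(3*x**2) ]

Direct substitution gives 0/0.
Apply L'Hôpital: lim (-4*sin(4*x))/(6*x), still 0/0.
After 2 applications of L'Hôpital's rule the quotient is (-16*cos(4*x))/(6); substituting x = 0 gives -8/3.

-8/3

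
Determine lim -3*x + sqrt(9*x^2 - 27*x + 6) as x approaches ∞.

This has the form ∞ − ∞. Multiply and divide by the conjugate √(9*x^2 - 27*x + 6) + 3x.
That gives (-27x + 6) / (√(9*x^2 - 27*x + 6) + 3x).
Divide numerator and denominator by x: the limit is -27/(2·3) = -9/2.

-9/2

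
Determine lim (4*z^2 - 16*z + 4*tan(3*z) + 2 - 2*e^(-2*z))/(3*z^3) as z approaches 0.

Substitution gives 0/0; apply L'Hôpital's rule 3 times.
After differentiating numerator and denominator 3 times the quotient is (8*(27*(3*tan(3*z)^2 + 1)*e^(2*z)/cos(3*z)^2 + 2)*e^(-2*z))/(18); at z = 0 this is 116/9.

116/9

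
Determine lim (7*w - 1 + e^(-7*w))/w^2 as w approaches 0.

49/2

Direct substitution gives 0/0.
Apply L'Hôpital: lim (7 - 7*e^(-7*w))/(2*w), still 0/0.
After 2 applications of L'Hôpital's rule the quotient is (49*e^(-7*w))/(2); substituting w = 0 gives 49/2.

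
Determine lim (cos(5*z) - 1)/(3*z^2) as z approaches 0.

-25/6

Direct substitution gives 0/0.
Apply L'Hôpital: lim (-5*sin(5*z))/(6*z), still 0/0.
After 2 applications of L'Hôpital's rule the quotient is (-25*cos(5*z))/(6); substituting z = 0 gives -25/6.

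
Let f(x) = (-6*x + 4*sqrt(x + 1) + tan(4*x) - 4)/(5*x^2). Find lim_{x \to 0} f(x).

Substitution gives 0/0; apply L'Hôpital's rule 2 times.
After differentiating numerator and denominator 2 times the quotient is (32*tan(4*x)/cos(4*x)^2 - 1/(x + 1)^(3/2))/(10); at x = 0 this is -1/10.

-1/10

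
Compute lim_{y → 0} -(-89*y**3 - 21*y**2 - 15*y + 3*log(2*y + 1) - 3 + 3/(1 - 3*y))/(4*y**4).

Substitution gives 0/0; apply L'Hôpital's rule 4 times.
After differentiating numerator and denominator 4 times the quotient is (-5832/(3*y - 1)^5 - 288/(2*y + 1)^4)/(-96); at y = 0 this is -231/4.

-231/4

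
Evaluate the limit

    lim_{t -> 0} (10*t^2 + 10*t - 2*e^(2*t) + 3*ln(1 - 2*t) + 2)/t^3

Substitution gives 0/0 (the numerator vanishes to order 3).
Expand each term to order t^3: the coefficient of t^3 in 3·ln(1 - 2t) is -8 and in -2·e^(2t) is -8/3.
Lower-order terms cancel with the polynomial part, so the numerator is (-32/3)·t^3 + o(t^3), and the limit is (-32/3)/(1) = -32/3.

-32/3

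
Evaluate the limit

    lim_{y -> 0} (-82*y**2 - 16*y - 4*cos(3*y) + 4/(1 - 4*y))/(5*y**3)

256/5

Substitution gives 0/0 (the numerator vanishes to order 3).
Expand each term to order y^3: the coefficient of y^3 in -4·cos(3y) is 0 and in 4·1/(1 - 4y) is 256.
Lower-order terms cancel with the polynomial part, so the numerator is (256)·y^3 + o(y^3), and the limit is (256)/(5) = 256/5.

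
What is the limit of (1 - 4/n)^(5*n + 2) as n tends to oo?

e^(-20)

Write it as [(1 - 4/n)^n]^(5) · (1 - 4/n)^(2). The bracketed term tends to e^(-4) and the second factor to 1, so the limit is e^(-20).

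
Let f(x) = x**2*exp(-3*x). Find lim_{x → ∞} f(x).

Write as x^2/e^{3x}, an ∞/∞ form.
Exponential growth dominates any polynomial, so repeated L'Hôpital (or the standard result) gives 0.

0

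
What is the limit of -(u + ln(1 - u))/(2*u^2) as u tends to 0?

1/4

Direct substitution gives 0/0.
Apply L'Hôpital: lim (1 - 1/(1 - u))/(-4*u), still 0/0.
After 2 applications of L'Hôpital's rule the quotient is (-1/(1 - u)^2)/(-4); substituting u = 0 gives 1/4.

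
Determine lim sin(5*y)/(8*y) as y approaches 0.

Substitution gives 0/0.
Write it as (5/8)·sin(5y)/(5y); since sin(u)/u → 1, the limit is 5/8.

5/8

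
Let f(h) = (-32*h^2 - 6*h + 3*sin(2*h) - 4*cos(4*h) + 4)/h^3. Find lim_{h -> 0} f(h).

-4

Substitution gives 0/0; apply L'Hôpital's rule 3 times.
After differentiating numerator and denominator 3 times the quotient is (-256*sin(4*h) - 24*cos(2*h))/(6); at h = 0 this is -4.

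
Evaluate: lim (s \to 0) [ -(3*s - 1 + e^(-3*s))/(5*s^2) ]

Direct substitution gives 0/0.
Apply L'Hôpital: lim (3 - 3*e^(-3*s))/(-10*s), still 0/0.
After 2 applications of L'Hôpital's rule the quotient is (9*e^(-3*s))/(-10); substituting s = 0 gives -9/10.

-9/10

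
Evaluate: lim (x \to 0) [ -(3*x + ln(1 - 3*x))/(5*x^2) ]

9/10

Direct substitution gives 0/0.
Apply L'Hôpital: lim (3 - 3/(1 - 3*x))/(-10*x), still 0/0.
After 2 applications of L'Hôpital's rule the quotient is (-9/(1 - 3*x)^2)/(-10); substituting x = 0 gives 9/10.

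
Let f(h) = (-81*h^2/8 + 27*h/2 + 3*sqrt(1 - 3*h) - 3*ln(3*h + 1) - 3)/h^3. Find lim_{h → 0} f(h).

-513/16

Substitution gives 0/0 (the numerator vanishes to order 3).
Expand each term to order h^3: the coefficient of h^3 in 3·√(1 - 3h) is -81/16 and in -3·ln(1 + 3h) is -27.
Lower-order terms cancel with the polynomial part, so the numerator is (-513/16)·h^3 + o(h^3), and the limit is (-513/16)/(1) = -513/16.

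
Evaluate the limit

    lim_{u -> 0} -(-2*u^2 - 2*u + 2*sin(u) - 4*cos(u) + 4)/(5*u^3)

1/15

Substitution gives 0/0 (the numerator vanishes to order 3).
Expand each term to order u^3: the coefficient of u^3 in -4·cos(u) is 0 and in 2·sin(u) is -1/3.
Lower-order terms cancel with the polynomial part, so the numerator is (-1/3)·u^3 + o(u^3), and the limit is (-1/3)/(-5) = 1/15.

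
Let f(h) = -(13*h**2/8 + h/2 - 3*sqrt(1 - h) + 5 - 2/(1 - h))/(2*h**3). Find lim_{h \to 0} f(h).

29/32

Substitution gives 0/0 (the numerator vanishes to order 3).
Expand each term to order h^3: the coefficient of h^3 in -3·√(1 - h) is 3/16 and in -2·1/(1 - h) is -2.
Lower-order terms cancel with the polynomial part, so the numerator is (-29/16)·h^3 + o(h^3), and the limit is (-29/16)/(-2) = 29/32.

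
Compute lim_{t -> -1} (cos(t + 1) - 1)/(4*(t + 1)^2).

-1/8

Direct substitution gives 0/0.
Apply L'Hôpital: lim (-sin(t + 1))/(8*t + 8), still 0/0.
After 2 applications of L'Hôpital's rule the quotient is (-cos(t + 1))/(8); substituting t = -1 gives -1/8.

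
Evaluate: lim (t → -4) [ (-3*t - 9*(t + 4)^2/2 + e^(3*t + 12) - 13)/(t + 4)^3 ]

Direct substitution gives 0/0.
Apply L'Hôpital: lim (-9*t + 3*e^(3*t + 12) - 39)/(3*(t + 4)^2), still 0/0.
Apply L'Hôpital: lim (9*e^(3*t + 12) - 9)/(6*t + 24), still 0/0.
After 3 applications of L'Hôpital's rule the quotient is (27*e^(3*t + 12))/(6); substituting t = -4 gives 9/2.

9/2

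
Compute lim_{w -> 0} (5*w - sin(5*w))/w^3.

125/6

Direct substitution gives 0/0.
Apply L'Hôpital: lim (5 - 5*cos(5*w))/(3*w^2), still 0/0.
Apply L'Hôpital: lim (25*sin(5*w))/(6*w), still 0/0.
After 3 applications of L'Hôpital's rule the quotient is (125*cos(5*w))/(6); substituting w = 0 gives 125/6.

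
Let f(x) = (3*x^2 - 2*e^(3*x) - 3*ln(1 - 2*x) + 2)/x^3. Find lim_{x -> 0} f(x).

Substitution gives 0/0; apply L'Hôpital's rule 3 times.
After differentiating numerator and denominator 3 times the quotient is (-54*e^(3*x) - 48/(2*x - 1)^3)/(6); at x = 0 this is -1.

-1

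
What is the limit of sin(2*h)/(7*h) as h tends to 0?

2/7

Substitution gives 0/0.
Write it as (2/7)·sin(2h)/(2h); since sin(u)/u → 1, the limit is 2/7.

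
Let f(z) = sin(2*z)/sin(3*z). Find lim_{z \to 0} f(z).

Substitution gives 0/0.
Divide numerator and denominator by z: sin(2z)/z → 2 and sin(3z)/z → 3, so the limit is 1·2/3 = 2/3.

2/3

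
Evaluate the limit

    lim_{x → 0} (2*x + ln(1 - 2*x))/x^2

Direct substitution gives 0/0.
Apply L'Hôpital: lim (2 - 2/(1 - 2*x))/(2*x), still 0/0.
After 2 applications of L'Hôpital's rule the quotient is (-4/(1 - 2*x)^2)/(2); substituting x = 0 gives -2.

-2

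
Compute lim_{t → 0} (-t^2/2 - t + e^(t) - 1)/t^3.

Direct substitution gives 0/0.
Apply L'Hôpital: lim (-t + e^(t) - 1)/(3*t^2), still 0/0.
Apply L'Hôpital: lim (e^(t) - 1)/(6*t), still 0/0.
After 3 applications of L'Hôpital's rule the quotient is (e^(t))/(6); substituting t = 0 gives 1/6.

1/6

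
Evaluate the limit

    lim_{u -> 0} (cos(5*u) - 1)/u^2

Direct substitution gives 0/0.
Apply L'Hôpital: lim (-5*sin(5*u))/(2*u), still 0/0.
After 2 applications of L'Hôpital's rule the quotient is (-25*cos(5*u))/(2); substituting u = 0 gives -25/2.

-25/2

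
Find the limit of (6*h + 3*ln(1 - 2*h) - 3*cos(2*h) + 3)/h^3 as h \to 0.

Substitution gives 0/0; apply L'Hôpital's rule 3 times.
After differentiating numerator and denominator 3 times the quotient is (-24*sin(2*h) + 48/(2*h - 1)^3)/(6); at h = 0 this is -8.

-8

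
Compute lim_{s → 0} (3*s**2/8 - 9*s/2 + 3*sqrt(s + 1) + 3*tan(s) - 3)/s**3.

Substitution gives 0/0 (the numerator vanishes to order 3).
Expand each term to order s^3: the coefficient of s^3 in 3·tan(s) is 1 and in 3·√(1 + s) is 3/16.
Lower-order terms cancel with the polynomial part, so the numerator is (19/16)·s^3 + o(s^3), and the limit is (19/16)/(1) = 19/16.

19/16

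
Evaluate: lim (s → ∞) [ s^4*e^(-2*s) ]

Write as s^4/e^{2s}, an ∞/∞ form.
Exponential growth dominates any polynomial, so repeated L'Hôpital (or the standard result) gives 0.

0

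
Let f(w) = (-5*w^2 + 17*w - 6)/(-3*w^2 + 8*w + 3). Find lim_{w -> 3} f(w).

Direct substitution gives 0/0, so factor. Both numerator and denominator have (w - 3) as a factor.
After cancelling, the expression reduces to (2 - 5*w)/(-3*w - 1).
Substituting w = 3 gives 13/10.

13/10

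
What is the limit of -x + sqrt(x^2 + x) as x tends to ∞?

This has the form ∞ − ∞. Multiply and divide by the conjugate √(x^2 + x) + x.
That gives (x) / (√(x^2 + x) + x).
Divide numerator and denominator by x: the limit is 1/(2·1) = 1/2.

1/2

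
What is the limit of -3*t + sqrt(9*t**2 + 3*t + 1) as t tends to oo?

1/2

This has the form ∞ − ∞. Multiply and divide by the conjugate √(9*t^2 + 3*t + 1) + 3t.
That gives (3t + 1) / (√(9*t^2 + 3*t + 1) + 3t).
Divide numerator and denominator by t: the limit is 3/(2·3) = 1/2.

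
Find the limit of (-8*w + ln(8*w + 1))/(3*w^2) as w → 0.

Direct substitution gives 0/0.
Apply L'Hôpital: lim (-8 + 8/(8*w + 1))/(6*w), still 0/0.
After 2 applications of L'Hôpital's rule the quotient is (-64/(8*w + 1)^2)/(6); substituting w = 0 gives -32/3.

-32/3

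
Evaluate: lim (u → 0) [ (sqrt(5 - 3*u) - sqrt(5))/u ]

A 0/0 form; rationalise with √(5 - 3u) + √5. This collapses the numerator to -3u, leaving -3/(√(5 - 3u) + √5) → -3/(2√5) = -3*√(5)/10.

-3*√(5)/10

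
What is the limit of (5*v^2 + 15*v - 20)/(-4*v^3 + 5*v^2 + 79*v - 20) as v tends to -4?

Direct substitution gives 0/0, so factor. Both numerator and denominator have (v + 4) as a factor.
After cancelling, the expression reduces to (5*v - 5)/(-4*v^2 + 21*v - 5).
Substituting v = -4 gives 25/153.

25/153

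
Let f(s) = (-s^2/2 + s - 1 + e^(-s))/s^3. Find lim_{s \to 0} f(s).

Direct substitution gives 0/0.
Apply L'Hôpital: lim (-s + 1 - e^(-s))/(3*s^2), still 0/0.
Apply L'Hôpital: lim (-1 + e^(-s))/(6*s), still 0/0.
After 3 applications of L'Hôpital's rule the quotient is (-e^(-s))/(6); substituting s = 0 gives -1/6.

-1/6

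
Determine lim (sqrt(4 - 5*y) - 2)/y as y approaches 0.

Substitution gives 0/0. Multiply numerator and denominator by the conjugate √(4 - 5y) + √4.
The numerator becomes (4 - 5y) − 4 = -5y, so the expression simplifies to -5/(√(4 - 5y) + √4).
Letting y → 0 gives -5/(2√4) = -5/4.

-5/4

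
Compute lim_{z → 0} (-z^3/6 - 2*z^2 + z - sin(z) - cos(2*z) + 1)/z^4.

Substitution gives 0/0 (the numerator vanishes to order 4).
Expand each term to order z^4: the coefficient of z^4 in −cos(2z) is -2/3 and in −sin(z) is 0.
Lower-order terms cancel with the polynomial part, so the numerator is (-2/3)·z^4 + o(z^4), and the limit is (-2/3)/(1) = -2/3.

-2/3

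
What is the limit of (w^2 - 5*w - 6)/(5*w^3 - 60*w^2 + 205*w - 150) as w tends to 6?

At w = 6 both the top and bottom vanish — a removable singularity. Factoring out (w - 6) from each leaves (w + 1)/(5*w^2 - 30*w + 25), which at w = 6 equals 7/25.

7/25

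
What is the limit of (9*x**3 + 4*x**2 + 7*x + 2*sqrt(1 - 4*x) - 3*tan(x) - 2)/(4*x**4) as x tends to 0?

-5

Substitution gives 0/0 (the numerator vanishes to order 4).
Expand each term to order x^4: the coefficient of x^4 in 2·√(1 - 4x) is -20 and in -3·tan(x) is 0.
Lower-order terms cancel with the polynomial part, so the numerator is (-20)·x^4 + o(x^4), and the limit is (-20)/(4) = -5.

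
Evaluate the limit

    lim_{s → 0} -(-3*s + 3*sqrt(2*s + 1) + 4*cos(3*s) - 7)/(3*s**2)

13/2

Substitution gives 0/0; apply L'Hôpital's rule 2 times.
After differentiating numerator and denominator 2 times the quotient is (-36*cos(3*s) - 3/(2*s + 1)^(3/2))/(-6); at s = 0 this is 13/2.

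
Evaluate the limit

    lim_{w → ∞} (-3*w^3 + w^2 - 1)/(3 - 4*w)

∞

The numerator has higher degree (3 > 1); the quotient behaves like (-3/(-4))·w^2 for large |w|.
As w → +∞ this diverges to ∞.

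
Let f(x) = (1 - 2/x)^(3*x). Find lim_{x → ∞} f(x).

The base → 1 and the exponent → ∞: a 1^∞ form.
Take logarithms: (3x)·ln(1 - 2/x). Since ln(1+u) ~ u for small u, this behaves like (3x)·(-2/x) → -6.
So the limit is e^(-6).

e^(-6)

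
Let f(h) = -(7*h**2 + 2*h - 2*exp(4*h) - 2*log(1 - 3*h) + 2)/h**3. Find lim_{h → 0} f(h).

10/3

Substitution gives 0/0; apply L'Hôpital's rule 3 times.
After differentiating numerator and denominator 3 times the quotient is (-128*e^(4*h) - 108/(3*h - 1)^3)/(-6); at h = 0 this is 10/3.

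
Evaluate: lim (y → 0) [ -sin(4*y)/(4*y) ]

Substitution gives 0/0.
Write it as (4/(-4))·sin(4y)/(4y); since sin(u)/u → 1, the limit is -1.

-1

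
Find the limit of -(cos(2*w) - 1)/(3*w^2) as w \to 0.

Direct substitution gives 0/0.
Apply L'Hôpital: lim (-2*sin(2*w))/(-6*w), still 0/0.
After 2 applications of L'Hôpital's rule the quotient is (-4*cos(2*w))/(-6); substituting w = 0 gives 2/3.

2/3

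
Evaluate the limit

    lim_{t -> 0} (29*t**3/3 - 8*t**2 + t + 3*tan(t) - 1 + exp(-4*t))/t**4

Substitution gives 0/0; apply L'Hôpital's rule 4 times.
After differentiating numerator and denominator 4 times the quotient is (72*tan(t)^3/cos(t)^2 + 48*tan(t)/cos(t)^2 + 256*e^(-4*t))/(24); at t = 0 this is 32/3.

32/3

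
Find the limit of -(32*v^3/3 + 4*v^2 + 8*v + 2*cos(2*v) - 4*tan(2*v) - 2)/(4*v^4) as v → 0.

Substitution gives 0/0; apply L'Hôpital's rule 4 times.
After differentiating numerator and denominator 4 times the quotient is (32*cos(2*v) - 1536*tan(2*v)^5 - 2560*tan(2*v)^3 - 1024*tan(2*v))/(-96); at v = 0 this is -1/3.

-1/3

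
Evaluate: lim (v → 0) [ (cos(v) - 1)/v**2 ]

-1/2

Direct substitution gives 0/0.
Apply L'Hôpital: lim (-sin(v))/(2*v), still 0/0.
After 2 applications of L'Hôpital's rule the quotient is (-cos(v))/(2); substituting v = 0 gives -1/2.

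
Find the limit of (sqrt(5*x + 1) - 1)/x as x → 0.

Substitution gives 0/0. Multiply numerator and denominator by the conjugate √(1 + 5x) + √1.
The numerator becomes (1 + 5x) − 1 = 5x, so the expression simplifies to 5/(√(1 + 5x) + √1).
Letting x → 0 gives 5/(2√1) = 5/2.

5/2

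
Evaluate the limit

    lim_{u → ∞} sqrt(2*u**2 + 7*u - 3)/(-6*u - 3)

For large |u|, √(2*u^2 + 7*u - 3) ≈ √2·|u| and the denominator ≈ -6u.
Since u → +∞, |u| = u, giving √2/(-6) = -√(2)/6.

-√(2)/6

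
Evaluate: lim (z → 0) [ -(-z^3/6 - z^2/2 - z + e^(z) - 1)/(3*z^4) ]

Direct substitution gives 0/0.
Apply L'Hôpital: lim (-z^2/2 - z + e^(z) - 1)/(-12*z^3), still 0/0.
Apply L'Hôpital: lim (-z + e^(z) - 1)/(-36*z^2), still 0/0.
Apply L'Hôpital: lim (e^(z) - 1)/(-72*z), still 0/0.
After 4 applications of L'Hôpital's rule the quotient is (e^(z))/(-72); substituting z = 0 gives -1/72.

-1/72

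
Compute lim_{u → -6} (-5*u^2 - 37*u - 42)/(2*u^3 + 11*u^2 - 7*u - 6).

Since u = -6 makes numerator and denominator zero, (u + 6) divides both.
Cancelling it gives (-5*u - 7)/(2*u^2 - u - 1); now plug in u = -6 to get 23/77.

23/77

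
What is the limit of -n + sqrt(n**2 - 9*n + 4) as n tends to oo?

-9/2

This has the form ∞ − ∞. Multiply and divide by the conjugate √(n^2 - 9*n + 4) + n.
That gives (-9n + 4) / (√(n^2 - 9*n + 4) + n).
Divide numerator and denominator by n: the limit is -9/(2·1) = -9/2.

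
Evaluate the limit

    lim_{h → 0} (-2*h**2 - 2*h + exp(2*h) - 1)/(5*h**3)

Direct substitution gives 0/0.
Apply L'Hôpital: lim (-4*h + 2*e^(2*h) - 2)/(15*h^2), still 0/0.
Apply L'Hôpital: lim (4*e^(2*h) - 4)/(30*h), still 0/0.
After 3 applications of L'Hôpital's rule the quotient is (8*e^(2*h))/(30); substituting h = 0 gives 4/15.

4/15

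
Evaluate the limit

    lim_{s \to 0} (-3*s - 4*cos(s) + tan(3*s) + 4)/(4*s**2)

1/2

Substitution gives 0/0 (the numerator vanishes to order 2).
Expand each term to order s^2: the coefficient of s^2 in -4·cos(s) is 2 and in tan(3s) is 0.
Lower-order terms cancel with the polynomial part, so the numerator is (2)·s^2 + o(s^2), and the limit is (2)/(4) = 1/2.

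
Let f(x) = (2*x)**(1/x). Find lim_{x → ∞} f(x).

1

Base → ∞ and exponent → 0: an ∞^0 form.
Take logs: (1/x)·ln(2·x^1) = (ln 2 + 1·ln x)/x → 0.
So the limit is e^0 = 1.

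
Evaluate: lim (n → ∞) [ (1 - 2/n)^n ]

e^(-2)

Let L be the limit and take ln: ln L = lim (n)·ln(1 - 2/n) = lim (n)·(-2/n + O(1/n²)) = -2.
Hence L = e^(-2).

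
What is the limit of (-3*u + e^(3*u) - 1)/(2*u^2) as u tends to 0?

Direct substitution gives 0/0.
Apply L'Hôpital: lim (3*e^(3*u) - 3)/(4*u), still 0/0.
After 2 applications of L'Hôpital's rule the quotient is (9*e^(3*u))/(4); substituting u = 0 gives 9/4.

9/4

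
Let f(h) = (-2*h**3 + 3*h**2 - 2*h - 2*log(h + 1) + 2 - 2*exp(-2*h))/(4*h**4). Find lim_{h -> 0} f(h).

-5/24

Substitution gives 0/0; apply L'Hôpital's rule 4 times.
After differentiating numerator and denominator 4 times the quotient is (-32*e^(-2*h) + 12/(h + 1)^4)/(96); at h = 0 this is -5/24.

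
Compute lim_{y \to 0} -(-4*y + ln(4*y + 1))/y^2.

Direct substitution gives 0/0.
Apply L'Hôpital: lim (-4 + 4/(4*y + 1))/(-2*y), still 0/0.
After 2 applications of L'Hôpital's rule the quotient is (-16/(4*y + 1)^2)/(-2); substituting y = 0 gives 8.

8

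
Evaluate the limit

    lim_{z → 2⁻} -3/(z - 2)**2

-∞

As z → 2⁻, (z - 2) → 0⁻, so (z - 2)^2 → 0⁺ and -3/(z - 2)^2 → -∞.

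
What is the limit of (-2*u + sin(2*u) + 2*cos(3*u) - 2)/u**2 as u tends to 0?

Substitution gives 0/0 (the numerator vanishes to order 2).
Expand each term to order u^2: the coefficient of u^2 in sin(2u) is 0 and in 2·cos(3u) is -9.
Lower-order terms cancel with the polynomial part, so the numerator is (-9)·u^2 + o(u^2), and the limit is (-9)/(1) = -9.

-9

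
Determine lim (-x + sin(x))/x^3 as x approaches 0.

-1/6

Direct substitution gives 0/0.
Apply L'Hôpital: lim (cos(x) - 1)/(3*x^2), still 0/0.
Apply L'Hôpital: lim (-sin(x))/(6*x), still 0/0.
After 3 applications of L'Hôpital's rule the quotient is (-cos(x))/(6); substituting x = 0 gives -1/6.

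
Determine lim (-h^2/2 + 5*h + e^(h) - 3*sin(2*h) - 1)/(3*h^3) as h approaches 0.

Substitution gives 0/0; apply L'Hôpital's rule 3 times.
After differentiating numerator and denominator 3 times the quotient is (e^(h) + 24*cos(2*h))/(18); at h = 0 this is 25/18.

25/18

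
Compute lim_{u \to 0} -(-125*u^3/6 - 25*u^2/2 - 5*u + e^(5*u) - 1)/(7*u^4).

-625/168

Direct substitution gives 0/0.
Apply L'Hôpital: lim (-125*u^2/2 - 25*u + 5*e^(5*u) - 5)/(-28*u^3), still 0/0.
Apply L'Hôpital: lim (-125*u + 25*e^(5*u) - 25)/(-84*u^2), still 0/0.
Apply L'Hôpital: lim (125*e^(5*u) - 125)/(-168*u), still 0/0.
After 4 applications of L'Hôpital's rule the quotient is (625*e^(5*u))/(-168); substituting u = 0 gives -625/168.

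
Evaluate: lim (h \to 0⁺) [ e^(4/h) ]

∞

As h → 0⁺, 4/(h) → +∞, so e^(4/(h)) → ∞.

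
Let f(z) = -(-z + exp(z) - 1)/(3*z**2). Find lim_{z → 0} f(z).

Direct substitution gives 0/0.
Apply L'Hôpital: lim (e^(z) - 1)/(-6*z), still 0/0.
After 2 applications of L'Hôpital's rule the quotient is (e^(z))/(-6); substituting z = 0 gives -1/6.

-1/6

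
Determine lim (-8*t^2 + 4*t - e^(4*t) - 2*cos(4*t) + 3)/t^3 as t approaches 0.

-32/3

Substitution gives 0/0; apply L'Hôpital's rule 3 times.
After differentiating numerator and denominator 3 times the quotient is (-64*e^(4*t) - 128*sin(4*t))/(6); at t = 0 this is -32/3.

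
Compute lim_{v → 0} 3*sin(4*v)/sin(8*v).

3/2

Substitution gives 0/0.
Divide numerator and denominator by v: sin(4v)/v → 4 and sin(8v)/v → 8, so the limit is 3·4/8 = 3/2.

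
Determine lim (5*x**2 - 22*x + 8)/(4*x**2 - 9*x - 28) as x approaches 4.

18/23

At x = 4 both the top and bottom vanish — a removable singularity. Factoring out (x - 4) from each leaves (5*x - 2)/(4*x + 7), which at x = 4 equals 18/23.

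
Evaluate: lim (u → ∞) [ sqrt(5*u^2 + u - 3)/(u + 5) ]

For large |u|, √(5*u^2 + u - 3) ≈ √5·|u| and the denominator ≈ u.
Since u → +∞, |u| = u, giving √5/(1) = √(5).

√(5)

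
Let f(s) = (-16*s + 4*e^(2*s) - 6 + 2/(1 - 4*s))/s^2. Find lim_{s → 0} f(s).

40

Substitution gives 0/0 (the numerator vanishes to order 2).
Expand each term to order s^2: the coefficient of s^2 in 4·e^(2s) is 8 and in 2·1/(1 - 4s) is 32.
Lower-order terms cancel with the polynomial part, so the numerator is (40)·s^2 + o(s^2), and the limit is (40)/(1) = 40.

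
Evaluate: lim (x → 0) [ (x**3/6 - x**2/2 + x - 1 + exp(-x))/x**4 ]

Direct substitution gives 0/0.
Apply L'Hôpital: lim (x^2/2 - x + 1 - e^(-x))/(4*x^3), still 0/0.
Apply L'Hôpital: lim (x - 1 + e^(-x))/(12*x^2), still 0/0.
Apply L'Hôpital: lim (1 - e^(-x))/(24*x), still 0/0.
After 4 applications of L'Hôpital's rule the quotient is (e^(-x))/(24); substituting x = 0 gives 1/24.

1/24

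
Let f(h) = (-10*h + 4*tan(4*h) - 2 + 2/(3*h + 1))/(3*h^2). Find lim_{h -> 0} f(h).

6

Substitution gives 0/0 (the numerator vanishes to order 2).
Expand each term to order h^2: the coefficient of h^2 in 4·tan(4h) is 0 and in 2·1/(1 + 3h) is 18.
Lower-order terms cancel with the polynomial part, so the numerator is (18)·h^2 + o(h^2), and the limit is (18)/(3) = 6.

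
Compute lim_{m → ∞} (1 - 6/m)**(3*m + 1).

e^(-18)

Let L be the limit and take ln: ln L = lim (3m + 1)·ln(1 - 6/m) = lim (3m + 1)·(-6/m + O(1/m²)) = -18.
Hence L = e^(-18).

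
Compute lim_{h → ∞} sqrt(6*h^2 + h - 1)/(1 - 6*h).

For large |h|, √(6*h^2 + h - 1) ≈ √6·|h| and the denominator ≈ -6h.
Since h → +∞, |h| = h, giving √6/(-6) = -√(6)/6.

-√(6)/6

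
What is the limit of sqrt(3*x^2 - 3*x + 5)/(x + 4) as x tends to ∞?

√(3)

For large |x|, √(3*x^2 - 3*x + 5) ≈ √3·|x| and the denominator ≈ x.
Since x → +∞, |x| = x, giving √3/(1) = √(3).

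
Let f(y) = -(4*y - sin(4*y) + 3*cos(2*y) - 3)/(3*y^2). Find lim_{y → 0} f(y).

2

Substitution gives 0/0 (the numerator vanishes to order 2).
Expand each term to order y^2: the coefficient of y^2 in 3·cos(2y) is -6 and in −sin(4y) is 0.
Lower-order terms cancel with the polynomial part, so the numerator is (-6)·y^2 + o(y^2), and the limit is (-6)/(-3) = 2.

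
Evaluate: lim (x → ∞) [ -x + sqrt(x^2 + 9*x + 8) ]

This has the form ∞ − ∞. Multiply and divide by the conjugate √(x^2 + 9*x + 8) + x.
That gives (9x + 8) / (√(x^2 + 9*x + 8) + x).
Divide numerator and denominator by x: the limit is 9/(2·1) = 9/2.

9/2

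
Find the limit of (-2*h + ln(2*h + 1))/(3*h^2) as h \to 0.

-2/3

Direct substitution gives 0/0.
Apply L'Hôpital: lim (-2 + 2/(2*h + 1))/(6*h), still 0/0.
After 2 applications of L'Hôpital's rule the quotient is (-4/(2*h + 1)^2)/(6); substituting h = 0 gives -2/3.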